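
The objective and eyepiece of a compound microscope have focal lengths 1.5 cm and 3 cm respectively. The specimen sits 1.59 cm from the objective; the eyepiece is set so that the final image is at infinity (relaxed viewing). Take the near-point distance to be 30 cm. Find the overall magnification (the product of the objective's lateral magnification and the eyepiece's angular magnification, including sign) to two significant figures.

-170

Objective: 1/d_i = 1/f_obj - 1/d_o = 1/1.5 - 1/1.59 = 0.03774 cm^-1, so d_i = 26.500 cm.
m_obj = -d_i/d_o = -26.500/1.59 = -16.667.
Eyepiece angular magnification (image at infinity): M_eye = D/f_e = 30/3 = 10.000.
Overall M = m_obj x M_eye = (-16.667)(10.000) = -166.67.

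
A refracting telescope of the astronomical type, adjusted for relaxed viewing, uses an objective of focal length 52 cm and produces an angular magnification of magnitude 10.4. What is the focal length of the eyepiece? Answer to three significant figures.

|M| = f_obj/f_eye, so f_eye = f_obj/|M| = 52/10.4 = 5.000 cm.

5.00 cm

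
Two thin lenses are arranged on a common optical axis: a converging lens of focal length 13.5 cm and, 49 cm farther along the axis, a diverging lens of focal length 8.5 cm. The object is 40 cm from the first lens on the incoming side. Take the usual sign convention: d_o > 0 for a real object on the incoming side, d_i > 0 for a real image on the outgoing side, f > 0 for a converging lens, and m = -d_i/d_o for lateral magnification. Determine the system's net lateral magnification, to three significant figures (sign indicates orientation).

First lens: d_i1 = 1/(1/13.5 - 1/40) = 20.377 cm.
m_1 = -(20.377)/40 = -0.5094.
That image sits 28.623 cm in front of the second lens, so d_o2 = 28.623 cm.
Second lens: d_i2 = 1/(1/(-8.5) - 1/(28.623)) = -6.554 cm.
m_2 = -(-6.554)/(28.623) = 0.2290.
Overall magnification: m = m_1 m_2 = -0.1166.

-0.117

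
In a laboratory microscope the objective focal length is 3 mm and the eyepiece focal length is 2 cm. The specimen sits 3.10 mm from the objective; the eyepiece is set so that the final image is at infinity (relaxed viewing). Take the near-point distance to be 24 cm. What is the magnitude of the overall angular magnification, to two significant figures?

360

Convert to cm: f_obj = 3 mm = 0.3 cm; d_o = 3.10 mm = 0.31 cm.
Objective: 1/d_i = 1/f_obj - 1/d_o = 1/0.3 - 1/0.31 = 0.10753 cm^-1, so d_i = 9.300 cm.
m_obj = -d_i/d_o = -9.300/0.31 = -30.000.
Eyepiece angular magnification (image at infinity): M_eye = D/f_e = 24/2 = 12.000.
Overall M = m_obj x M_eye = (-30.000)(12.000) = -360.00.
|M| = 360.00.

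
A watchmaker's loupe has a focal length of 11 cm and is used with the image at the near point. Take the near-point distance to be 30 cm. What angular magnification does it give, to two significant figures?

M = 1 + D/f = 1 + 30/11 = 3.727.

3.7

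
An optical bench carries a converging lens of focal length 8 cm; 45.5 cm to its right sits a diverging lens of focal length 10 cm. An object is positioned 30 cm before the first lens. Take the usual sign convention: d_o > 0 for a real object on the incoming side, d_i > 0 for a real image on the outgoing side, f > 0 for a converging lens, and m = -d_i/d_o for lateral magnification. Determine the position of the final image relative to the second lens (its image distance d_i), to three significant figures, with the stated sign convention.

-7.76 cm

First lens: d_i1 = 1/(1/8 - 1/30) = 10.909 cm.
Object distance for lens 2: d_o2 = 45.5 - 10.909 = 34.591 cm.
Second lens: d_i2 = 1/(1/(-10) - 1/(34.591)) = -7.757 cm.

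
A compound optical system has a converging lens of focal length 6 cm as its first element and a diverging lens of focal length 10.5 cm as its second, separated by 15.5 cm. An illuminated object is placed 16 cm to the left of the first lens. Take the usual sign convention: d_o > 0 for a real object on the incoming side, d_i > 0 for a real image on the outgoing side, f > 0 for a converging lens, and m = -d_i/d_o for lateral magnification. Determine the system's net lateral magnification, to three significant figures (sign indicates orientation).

-0.384

Applying the thin-lens equation to the first lens, 1/6 = 1/16 + 1/d_i1, which gives d_i1 = 9.600 cm.
Its lateral magnification is m_1 = -d_i1/d_o1 = -(9.600)/16 = -0.6000.
Object distance for lens 2: d_o2 = 15.5 - 9.600 = 5.900 cm.
Applying the thin-lens equation again with f_2 = -10.5 cm and d_o2 = 5.900 cm gives d_i2 = -3.777 cm.
m_2 = -(-3.777)/(5.900) = 0.6402.
Overall magnification: m = m_1 m_2 = -0.3841.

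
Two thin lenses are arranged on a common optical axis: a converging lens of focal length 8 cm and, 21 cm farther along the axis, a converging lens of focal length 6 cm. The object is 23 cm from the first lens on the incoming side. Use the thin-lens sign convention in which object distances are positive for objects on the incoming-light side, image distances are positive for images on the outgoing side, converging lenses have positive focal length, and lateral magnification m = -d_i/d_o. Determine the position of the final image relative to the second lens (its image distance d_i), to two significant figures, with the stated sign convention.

First lens: d_i1 = 1/(1/8 - 1/23) = 12.267 cm.
Object distance for lens 2: d_o2 = 21 - 12.267 = 8.733 cm.
Second lens: d_i2 = 1/(1/6 - 1/(8.733)) = 19.171 cm.

19 cm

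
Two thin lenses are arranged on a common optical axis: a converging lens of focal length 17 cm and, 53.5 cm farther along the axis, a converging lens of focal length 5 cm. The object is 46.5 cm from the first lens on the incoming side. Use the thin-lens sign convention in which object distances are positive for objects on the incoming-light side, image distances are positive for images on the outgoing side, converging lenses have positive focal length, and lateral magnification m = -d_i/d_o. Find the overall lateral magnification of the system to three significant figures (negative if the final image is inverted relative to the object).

First lens: d_i1 = 1/(1/17 - 1/46.5) = 26.797 cm.
m_1 = -(26.797)/46.5 = -0.5763.
That image sits 26.703 cm in front of the second lens, so d_o2 = 26.703 cm.
Second lens: d_i2 = 1/(1/5 - 1/(26.703)) = 6.152 cm.
m_2 = -(6.152)/(26.703) = -0.2304.
Total m = m_1 x m_2 = (-0.5763)(-0.2304) = 0.1328.

0.133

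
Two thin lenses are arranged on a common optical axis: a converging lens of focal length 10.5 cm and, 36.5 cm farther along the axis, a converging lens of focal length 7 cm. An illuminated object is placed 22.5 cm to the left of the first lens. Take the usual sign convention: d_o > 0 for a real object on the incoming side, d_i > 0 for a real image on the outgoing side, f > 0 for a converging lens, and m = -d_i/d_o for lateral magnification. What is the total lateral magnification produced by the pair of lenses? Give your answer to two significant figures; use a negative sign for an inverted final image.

Lens 1: 1/d_i1 = 1/f_1 - 1/d_o1 = 1/10.5 - 1/22.5 = 0.05079 cm^-1, so d_i1 = 19.688 cm.
m_1 = -(19.688)/22.5 = -0.8750.
The intermediate image is 19.688 cm to the right of lens 1, so d_o2 = L - d_i1 = 36.5 - 19.688 = 16.812 cm.
Lens 2: 1/d_i2 = 1/f_2 - 1/d_o2 = 1/7 - 1/(16.812) = 0.08338 cm^-1, so d_i2 = 11.994 cm.
m_2 = -(11.994)/(16.812) = -0.7134.
Overall magnification: m = m_1 m_2 = 0.6242.

0.62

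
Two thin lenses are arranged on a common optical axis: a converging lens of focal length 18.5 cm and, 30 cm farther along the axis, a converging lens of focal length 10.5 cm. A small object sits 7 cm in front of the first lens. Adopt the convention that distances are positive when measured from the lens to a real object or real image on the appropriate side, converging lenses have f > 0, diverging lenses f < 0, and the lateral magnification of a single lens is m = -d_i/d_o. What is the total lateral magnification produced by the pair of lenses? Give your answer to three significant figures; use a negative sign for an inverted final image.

Lens 1: 1/d_i1 = 1/f_1 - 1/d_o1 = 1/18.5 - 1/7 = -0.08880 cm^-1, so d_i1 = -11.261 cm.
m_1 = -(-11.261)/7 = 1.6087.
With d_i1 < 0 the first image is virtual and lies on the object side; the object distance for lens 2 is d_o2 = 30 - (-11.261) = 41.261 cm.
Lens 2: 1/d_i2 = 1/f_2 - 1/d_o2 = 1/10.5 - 1/(41.261) = 0.07100 cm^-1, so d_i2 = 14.084 cm.
m_2 = -(14.084)/(41.261) = -0.3413.
Total m = m_1 x m_2 = (1.6087)(-0.3413) = -0.5491.

-0.549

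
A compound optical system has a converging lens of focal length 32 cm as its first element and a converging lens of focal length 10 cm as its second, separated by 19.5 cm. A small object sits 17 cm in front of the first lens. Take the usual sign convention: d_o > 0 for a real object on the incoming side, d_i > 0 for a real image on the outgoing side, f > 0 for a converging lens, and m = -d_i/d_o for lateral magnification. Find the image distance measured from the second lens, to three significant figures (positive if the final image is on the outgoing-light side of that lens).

12.2 cm

First lens: d_i1 = 1/(1/32 - 1/17) = -36.267 cm.
The intermediate image is virtual, 36.267 cm to the left of lens 1, so d_o2 = L - d_i1 = 19.5 - (-36.267) = 55.767 cm.
Second lens: d_i2 = 1/(1/10 - 1/(55.767)) = 12.185 cm.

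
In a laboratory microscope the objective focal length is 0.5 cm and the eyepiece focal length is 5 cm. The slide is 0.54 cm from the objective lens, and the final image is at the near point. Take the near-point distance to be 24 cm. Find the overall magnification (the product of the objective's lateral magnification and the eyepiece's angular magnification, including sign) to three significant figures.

-72.5

Objective: 1/d_i = 1/f_obj - 1/d_o = 1/0.5 - 1/0.54 = 0.14815 cm^-1, so d_i = 6.750 cm.
m_obj = -d_i/d_o = -6.750/0.54 = -12.500.
Eyepiece angular magnification (image at near point): M_eye = 1 + D/f_e = 1 + 24/5 = 5.800.
Overall M = m_obj x M_eye = (-12.500)(5.800) = -72.50.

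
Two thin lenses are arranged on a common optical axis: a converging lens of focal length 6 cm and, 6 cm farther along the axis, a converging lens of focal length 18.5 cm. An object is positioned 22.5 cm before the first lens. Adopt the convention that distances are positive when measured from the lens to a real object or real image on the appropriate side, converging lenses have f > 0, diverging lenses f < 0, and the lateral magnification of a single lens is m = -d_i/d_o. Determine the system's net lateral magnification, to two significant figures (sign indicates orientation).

-0.33

First lens: d_i1 = 1/(1/6 - 1/22.5) = 8.182 cm.
m_1 = -(8.182)/22.5 = -0.3636.
Since 8.182 cm > 6 cm, the first image lies past the second lens and serves as a virtual object: d_o2 = L - d_i1 = -2.182 cm.
Second lens: d_i2 = 1/(1/18.5 - 1/(-2.182)) = 1.952 cm.
m_2 = -(1.952)/(-2.182) = 0.8945.
Total m = m_1 x m_2 = (-0.3636)(0.8945) = -0.3253.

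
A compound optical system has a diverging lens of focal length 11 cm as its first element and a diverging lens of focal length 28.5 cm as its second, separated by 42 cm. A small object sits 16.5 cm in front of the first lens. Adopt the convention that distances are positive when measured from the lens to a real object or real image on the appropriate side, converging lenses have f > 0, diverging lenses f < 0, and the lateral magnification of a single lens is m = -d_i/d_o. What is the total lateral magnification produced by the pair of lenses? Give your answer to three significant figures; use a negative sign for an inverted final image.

First lens: d_i1 = 1/(1/(-11) - 1/16.5) = -6.600 cm.
m_1 = -(-6.600)/16.5 = 0.4000.
With d_i1 < 0 the first image is virtual and lies on the object side; the object distance for lens 2 is d_o2 = 42 - (-6.600) = 48.600 cm.
Second lens: d_i2 = 1/(1/(-28.5) - 1/(48.600)) = -17.965 cm.
m_2 = -(-17.965)/(48.600) = 0.3696.
Overall magnification: m = m_1 m_2 = 0.1479.

0.148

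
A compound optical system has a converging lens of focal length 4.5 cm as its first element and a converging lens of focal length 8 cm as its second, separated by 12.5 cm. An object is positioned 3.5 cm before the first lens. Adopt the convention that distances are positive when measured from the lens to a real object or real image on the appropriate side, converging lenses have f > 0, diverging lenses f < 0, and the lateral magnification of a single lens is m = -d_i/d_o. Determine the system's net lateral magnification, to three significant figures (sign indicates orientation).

Applying the thin-lens equation to the first lens, 1/4.5 = 1/3.5 + 1/d_i1, which gives d_i1 = -15.750 cm.
Its lateral magnification is m_1 = -d_i1/d_o1 = -(-15.750)/3.5 = 4.5000.
With d_i1 < 0 the first image is virtual and lies on the object side; the object distance for lens 2 is d_o2 = 12.5 - (-15.750) = 28.250 cm.
Applying the thin-lens equation again with f_2 = 8 cm and d_o2 = 28.250 cm gives d_i2 = 11.160 cm.
m_2 = -(11.160)/(28.250) = -0.3951.
The system's lateral magnification is m_1 m_2 = (4.5000)(-0.3951) = -1.7778.

-1.78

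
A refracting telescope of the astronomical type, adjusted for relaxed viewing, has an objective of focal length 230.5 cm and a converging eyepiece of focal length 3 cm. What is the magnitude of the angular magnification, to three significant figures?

76.8

|M| = f_obj/|f_eye| = 230.5/3 = 76.833.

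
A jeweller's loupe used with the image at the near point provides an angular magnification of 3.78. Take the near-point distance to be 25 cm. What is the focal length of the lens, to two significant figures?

9.0 cm

For the image at the near point, M = 1 + D/f.
f = D/(M - 1) = 25/(3.78 - 1) = 8.993 cm.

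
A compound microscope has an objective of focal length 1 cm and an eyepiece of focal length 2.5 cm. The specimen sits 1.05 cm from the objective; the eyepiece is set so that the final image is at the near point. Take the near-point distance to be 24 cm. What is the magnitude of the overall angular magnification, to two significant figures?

Objective: 1/d_i = 1/f_obj - 1/d_o = 1/1 - 1/1.05 = 0.04762 cm^-1, so d_i = 21.000 cm.
m_obj = -d_i/d_o = -21.000/1.05 = -20.000.
Eyepiece angular magnification (image at near point): M_eye = 1 + D/f_e = 1 + 24/2.5 = 10.600.
Overall M = m_obj x M_eye = (-20.000)(10.600) = -212.00.
|M| = 212.00.

210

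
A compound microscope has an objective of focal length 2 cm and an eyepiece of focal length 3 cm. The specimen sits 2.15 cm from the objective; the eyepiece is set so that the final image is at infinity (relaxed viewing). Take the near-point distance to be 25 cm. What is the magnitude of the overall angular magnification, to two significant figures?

110

Objective: 1/d_i = 1/f_obj - 1/d_o = 1/2 - 1/2.15 = 0.03488 cm^-1, so d_i = 28.667 cm.
m_obj = -d_i/d_o = -28.667/2.15 = -13.333.
Eyepiece angular magnification (image at infinity): M_eye = D/f_e = 25/3 = 8.333.
Overall M = m_obj x M_eye = (-13.333)(8.333) = -111.11.
|M| = 111.11.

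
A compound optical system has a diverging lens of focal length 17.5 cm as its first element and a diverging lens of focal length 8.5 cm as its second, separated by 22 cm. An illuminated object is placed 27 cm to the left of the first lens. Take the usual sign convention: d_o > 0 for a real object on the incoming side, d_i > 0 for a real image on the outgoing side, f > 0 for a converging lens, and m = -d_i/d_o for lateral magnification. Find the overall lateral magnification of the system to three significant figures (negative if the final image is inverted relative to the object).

0.0813

Applying the thin-lens equation to the first lens, 1/(-17.5) = 1/27 + 1/d_i1, which gives d_i1 = -10.618 cm.
Its lateral magnification is m_1 = -d_i1/d_o1 = -(-10.618)/27 = 0.3933.
The intermediate image is virtual, 10.618 cm to the left of lens 1, so d_o2 = L - d_i1 = 22 - (-10.618) = 32.618 cm.
Applying the thin-lens equation again with f_2 = -8.5 cm and d_o2 = 32.618 cm gives d_i2 = -6.743 cm.
m_2 = -(-6.743)/(32.618) = 0.2067.
Total m = m_1 x m_2 = (0.3933)(0.2067) = 0.0813.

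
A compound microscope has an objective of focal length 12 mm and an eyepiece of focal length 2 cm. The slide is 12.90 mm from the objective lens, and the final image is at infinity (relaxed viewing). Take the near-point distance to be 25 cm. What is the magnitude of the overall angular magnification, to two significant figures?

Convert to cm: f_obj = 12 mm = 1.2 cm; d_o = 12.90 mm = 1.29 cm.
Objective: 1/d_i = 1/f_obj - 1/d_o = 1/1.2 - 1/1.29 = 0.05814 cm^-1, so d_i = 17.200 cm.
m_obj = -d_i/d_o = -17.200/1.29 = -13.333.
Eyepiece angular magnification (image at infinity): M_eye = D/f_e = 25/2 = 12.500.
Overall M = m_obj x M_eye = (-13.333)(12.500) = -166.67.
|M| = 166.67.

170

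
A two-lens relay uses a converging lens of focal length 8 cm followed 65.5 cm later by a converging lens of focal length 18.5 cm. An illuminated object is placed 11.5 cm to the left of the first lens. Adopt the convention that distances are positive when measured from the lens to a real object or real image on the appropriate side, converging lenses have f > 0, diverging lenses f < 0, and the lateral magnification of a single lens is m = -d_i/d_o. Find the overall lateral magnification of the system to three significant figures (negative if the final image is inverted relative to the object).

2.04

First lens: d_i1 = 1/(1/8 - 1/11.5) = 26.286 cm.
m_1 = -(26.286)/11.5 = -2.2857.
The intermediate image is 26.286 cm to the right of lens 1, so d_o2 = L - d_i1 = 65.5 - 26.286 = 39.214 cm.
Second lens: d_i2 = 1/(1/18.5 - 1/(39.214)) = 35.022 cm.
m_2 = -(35.022)/(39.214) = -0.8931.
Overall magnification: m = m_1 m_2 = 2.0414.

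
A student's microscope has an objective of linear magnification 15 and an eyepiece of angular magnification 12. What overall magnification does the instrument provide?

180

The overall magnification of a compound microscope is the product of the objective and eyepiece magnifications:
M = M_obj x M_eye = 15 x 12 = 180.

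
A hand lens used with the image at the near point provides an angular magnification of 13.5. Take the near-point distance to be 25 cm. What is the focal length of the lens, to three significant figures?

For the image at the near point, M = 1 + D/f.
f = D/(M - 1) = 25/(13.5 - 1) = 2.000 cm.

2.00 cm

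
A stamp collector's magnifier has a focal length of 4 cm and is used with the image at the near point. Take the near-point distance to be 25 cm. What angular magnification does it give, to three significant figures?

7.25

M = 1 + D/f = 1 + 25/4 = 7.250.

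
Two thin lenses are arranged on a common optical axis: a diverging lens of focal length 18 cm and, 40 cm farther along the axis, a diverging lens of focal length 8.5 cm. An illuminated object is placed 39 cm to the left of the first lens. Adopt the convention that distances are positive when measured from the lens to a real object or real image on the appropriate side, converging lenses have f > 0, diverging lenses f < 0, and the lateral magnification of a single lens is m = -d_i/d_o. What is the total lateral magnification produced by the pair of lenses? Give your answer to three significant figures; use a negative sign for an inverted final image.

First lens: d_i1 = 1/(1/(-18) - 1/39) = -12.316 cm.
m_1 = -(-12.316)/39 = 0.3158.
With d_i1 < 0 the first image is virtual and lies on the object side; the object distance for lens 2 is d_o2 = 40 - (-12.316) = 52.316 cm.
Second lens: d_i2 = 1/(1/(-8.5) - 1/(52.316)) = -7.312 cm.
m_2 = -(-7.312)/(52.316) = 0.1398.
The system's lateral magnification is m_1 m_2 = (0.3158)(0.1398) = 0.0441.

0.0441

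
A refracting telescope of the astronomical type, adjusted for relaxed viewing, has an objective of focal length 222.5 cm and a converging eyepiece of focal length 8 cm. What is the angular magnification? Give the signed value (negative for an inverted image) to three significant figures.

-27.8

M = -f_obj/f_eye = -222.5/(8) = -27.812.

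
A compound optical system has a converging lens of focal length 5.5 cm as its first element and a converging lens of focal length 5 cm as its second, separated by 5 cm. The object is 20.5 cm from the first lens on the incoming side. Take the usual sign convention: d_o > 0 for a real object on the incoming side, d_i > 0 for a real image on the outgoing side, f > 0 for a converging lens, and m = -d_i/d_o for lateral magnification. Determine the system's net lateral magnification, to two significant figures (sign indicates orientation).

-0.24

First lens: d_i1 = 1/(1/5.5 - 1/20.5) = 7.517 cm.
m_1 = -(7.517)/20.5 = -0.3667.
This image would form 7.517 cm past lens 1, i.e. 2.517 cm beyond lens 2, so it is a virtual object for lens 2: d_o2 = 5 - 7.517 = -2.517 cm.
Second lens: d_i2 = 1/(1/5 - 1/(-2.517)) = 1.674 cm.
m_2 = -(1.674)/(-2.517) = 0.6652.
The system's lateral magnification is m_1 m_2 = (-0.3667)(0.6652) = -0.2439.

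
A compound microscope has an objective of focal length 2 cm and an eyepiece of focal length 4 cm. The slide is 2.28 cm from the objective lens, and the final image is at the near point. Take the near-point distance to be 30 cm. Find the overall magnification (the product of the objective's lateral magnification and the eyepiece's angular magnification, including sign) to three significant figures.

-60.7

Objective: 1/d_i = 1/f_obj - 1/d_o = 1/2 - 1/2.28 = 0.06140 cm^-1, so d_i = 16.286 cm.
m_obj = -d_i/d_o = -16.286/2.28 = -7.143.
Eyepiece angular magnification (image at near point): M_eye = 1 + D/f_e = 1 + 30/4 = 8.500.
Overall M = m_obj x M_eye = (-7.143)(8.500) = -60.71.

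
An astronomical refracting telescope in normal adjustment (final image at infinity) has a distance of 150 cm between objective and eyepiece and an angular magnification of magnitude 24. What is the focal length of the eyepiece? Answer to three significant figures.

6.00 cm

In normal adjustment the tube length equals f_obj + f_eye and |M| = f_obj/f_eye.
So f_obj = 24 f_eye and 24 f_eye + f_eye = 150 cm, giving f_eye = 150/25 = 6.000 cm and f_obj = 144.000 cm.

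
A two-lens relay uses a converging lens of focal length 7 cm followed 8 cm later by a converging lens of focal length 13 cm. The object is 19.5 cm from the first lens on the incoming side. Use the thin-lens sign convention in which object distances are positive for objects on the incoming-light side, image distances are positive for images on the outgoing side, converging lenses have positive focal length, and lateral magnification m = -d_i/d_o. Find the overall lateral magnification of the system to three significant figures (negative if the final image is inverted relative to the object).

Lens 1: 1/d_i1 = 1/f_1 - 1/d_o1 = 1/7 - 1/19.5 = 0.09158 cm^-1, so d_i1 = 10.920 cm.
m_1 = -(10.920)/19.5 = -0.5600.
This image would form 10.920 cm past lens 1, i.e. 2.920 cm beyond lens 2, so it is a virtual object for lens 2: d_o2 = 8 - 10.920 = -2.920 cm.
Lens 2: 1/d_i2 = 1/f_2 - 1/d_o2 = 1/13 - 1/(-2.920) = 0.41939 cm^-1, so d_i2 = 2.384 cm.
m_2 = -(2.384)/(-2.920) = 0.8166.
The system's lateral magnification is m_1 m_2 = (-0.5600)(0.8166) = -0.4573.

-0.457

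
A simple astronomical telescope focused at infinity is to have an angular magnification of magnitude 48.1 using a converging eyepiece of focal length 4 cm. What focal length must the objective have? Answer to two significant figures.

190 cm

|M| = f_obj/|f_eye|, so f_obj = |M| x |f_eye| = 48.1 x 4 = 192.400 cm.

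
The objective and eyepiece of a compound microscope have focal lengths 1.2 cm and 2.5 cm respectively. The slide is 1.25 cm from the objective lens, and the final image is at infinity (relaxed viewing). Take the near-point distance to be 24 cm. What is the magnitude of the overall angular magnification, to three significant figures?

Objective: 1/d_i = 1/f_obj - 1/d_o = 1/1.2 - 1/1.25 = 0.03333 cm^-1, so d_i = 30.000 cm.
m_obj = -d_i/d_o = -30.000/1.25 = -24.000.
Eyepiece angular magnification (image at infinity): M_eye = D/f_e = 24/2.5 = 9.600.
Overall M = m_obj x M_eye = (-24.000)(9.600) = -230.40.
|M| = 230.40.

230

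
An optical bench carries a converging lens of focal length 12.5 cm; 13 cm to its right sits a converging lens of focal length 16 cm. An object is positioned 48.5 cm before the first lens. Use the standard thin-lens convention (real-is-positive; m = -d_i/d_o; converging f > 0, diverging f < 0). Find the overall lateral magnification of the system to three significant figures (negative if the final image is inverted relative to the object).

First lens: d_i1 = 1/(1/12.5 - 1/48.5) = 16.840 cm.
m_1 = -(16.840)/48.5 = -0.3472.
This image would form 16.840 cm past lens 1, i.e. 3.840 cm beyond lens 2, so it is a virtual object for lens 2: d_o2 = 13 - 16.840 = -3.840 cm.
Second lens: d_i2 = 1/(1/16 - 1/(-3.840)) = 3.097 cm.
m_2 = -(3.097)/(-3.840) = 0.8064.
Total m = m_1 x m_2 = (-0.3472)(0.8064) = -0.2800.

-0.280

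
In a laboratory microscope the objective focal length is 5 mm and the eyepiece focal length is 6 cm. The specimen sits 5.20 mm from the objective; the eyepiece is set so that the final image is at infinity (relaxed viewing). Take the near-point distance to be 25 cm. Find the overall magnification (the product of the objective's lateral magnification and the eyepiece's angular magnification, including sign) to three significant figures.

Convert to cm: f_obj = 5 mm = 0.5 cm; d_o = 5.20 mm = 0.52 cm.
Objective: 1/d_i = 1/f_obj - 1/d_o = 1/0.5 - 1/0.52 = 0.07692 cm^-1, so d_i = 13.000 cm.
m_obj = -d_i/d_o = -13.000/0.52 = -25.000.
Eyepiece angular magnification (image at infinity): M_eye = D/f_e = 25/6 = 4.167.
Overall M = m_obj x M_eye = (-25.000)(4.167) = -104.17.

-104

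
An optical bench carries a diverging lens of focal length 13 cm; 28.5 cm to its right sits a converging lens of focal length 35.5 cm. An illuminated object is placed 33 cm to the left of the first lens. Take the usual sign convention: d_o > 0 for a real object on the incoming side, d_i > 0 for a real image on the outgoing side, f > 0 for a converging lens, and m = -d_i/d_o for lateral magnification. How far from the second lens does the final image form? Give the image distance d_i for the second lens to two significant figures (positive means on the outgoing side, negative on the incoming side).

Lens 1: 1/d_i1 = 1/f_1 - 1/d_o1 = 1/(-13) - 1/33 = -0.10723 cm^-1, so d_i1 = -9.326 cm.
The intermediate image is virtual, 9.326 cm to the left of lens 1, so d_o2 = L - d_i1 = 28.5 - (-9.326) = 37.826 cm.
Lens 2: 1/d_i2 = 1/f_2 - 1/d_o2 = 1/35.5 - 1/(37.826) = 0.00173 cm^-1, so d_i2 = 577.290 cm.

580 cm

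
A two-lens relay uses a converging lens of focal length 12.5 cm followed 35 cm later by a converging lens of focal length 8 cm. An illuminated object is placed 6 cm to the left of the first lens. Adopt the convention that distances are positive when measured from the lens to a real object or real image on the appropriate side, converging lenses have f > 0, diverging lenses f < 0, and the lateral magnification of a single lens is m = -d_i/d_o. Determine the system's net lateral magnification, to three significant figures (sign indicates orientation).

Applying the thin-lens equation to the first lens, 1/12.5 = 1/6 + 1/d_i1, which gives d_i1 = -11.538 cm.
Its lateral magnification is m_1 = -d_i1/d_o1 = -(-11.538)/6 = 1.9231.
With d_i1 < 0 the first image is virtual and lies on the object side; the object distance for lens 2 is d_o2 = 35 - (-11.538) = 46.538 cm.
Applying the thin-lens equation again with f_2 = 8 cm and d_o2 = 46.538 cm gives d_i2 = 9.661 cm.
m_2 = -(9.661)/(46.538) = -0.2076.
Total m = m_1 x m_2 = (1.9231)(-0.2076) = -0.3992.

-0.399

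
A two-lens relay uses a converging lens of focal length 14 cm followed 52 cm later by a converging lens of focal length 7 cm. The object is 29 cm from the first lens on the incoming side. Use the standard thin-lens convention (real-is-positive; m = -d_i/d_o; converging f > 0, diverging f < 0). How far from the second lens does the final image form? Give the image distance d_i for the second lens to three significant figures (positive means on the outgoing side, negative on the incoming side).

9.73 cm

Applying the thin-lens equation to the first lens, 1/14 = 1/29 + 1/d_i1, which gives d_i1 = 27.067 cm.
The intermediate image is 27.067 cm to the right of lens 1, so d_o2 = L - d_i1 = 52 - 27.067 = 24.933 cm.
Applying the thin-lens equation again with f_2 = 7 cm and d_o2 = 24.933 cm gives d_i2 = 9.732 cm.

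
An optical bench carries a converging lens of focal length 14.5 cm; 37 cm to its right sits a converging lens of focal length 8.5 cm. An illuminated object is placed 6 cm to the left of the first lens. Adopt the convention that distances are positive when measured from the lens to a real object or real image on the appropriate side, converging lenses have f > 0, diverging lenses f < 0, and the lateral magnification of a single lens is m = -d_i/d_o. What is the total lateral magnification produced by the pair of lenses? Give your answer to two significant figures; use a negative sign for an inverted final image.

Applying the thin-lens equation to the first lens, 1/14.5 = 1/6 + 1/d_i1, which gives d_i1 = -10.235 cm.
Its lateral magnification is m_1 = -d_i1/d_o1 = -(-10.235)/6 = 1.7059.
The intermediate image is virtual, 10.235 cm to the left of lens 1, so d_o2 = L - d_i1 = 37 - (-10.235) = 47.235 cm.
Applying the thin-lens equation again with f_2 = 8.5 cm and d_o2 = 47.235 cm gives d_i2 = 10.365 cm.
m_2 = -(10.365)/(47.235) = -0.2194.
The system's lateral magnification is m_1 m_2 = (1.7059)(-0.2194) = -0.3743.

-0.37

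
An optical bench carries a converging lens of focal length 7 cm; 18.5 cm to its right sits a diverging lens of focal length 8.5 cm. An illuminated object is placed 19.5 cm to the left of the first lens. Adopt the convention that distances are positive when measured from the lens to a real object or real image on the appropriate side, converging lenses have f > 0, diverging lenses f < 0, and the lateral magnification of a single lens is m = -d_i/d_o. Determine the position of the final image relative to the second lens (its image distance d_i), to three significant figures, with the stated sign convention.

Lens 1: 1/d_i1 = 1/f_1 - 1/d_o1 = 1/7 - 1/19.5 = 0.09158 cm^-1, so d_i1 = 10.920 cm.
The intermediate image is 10.920 cm to the right of lens 1, so d_o2 = L - d_i1 = 18.5 - 10.920 = 7.580 cm.
Lens 2: 1/d_i2 = 1/f_2 - 1/d_o2 = 1/(-8.5) - 1/(7.580) = -0.24957 cm^-1, so d_i2 = -4.007 cm.

-4.01 cm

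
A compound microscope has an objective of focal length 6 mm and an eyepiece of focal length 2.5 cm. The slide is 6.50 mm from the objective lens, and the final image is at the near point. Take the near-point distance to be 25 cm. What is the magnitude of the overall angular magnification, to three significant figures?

Convert to cm: f_obj = 6 mm = 0.6 cm; d_o = 6.50 mm = 0.65 cm.
Objective: 1/d_i = 1/f_obj - 1/d_o = 1/0.6 - 1/0.65 = 0.12821 cm^-1, so d_i = 7.800 cm.
m_obj = -d_i/d_o = -7.800/0.65 = -12.000.
Eyepiece angular magnification (image at near point): M_eye = 1 + D/f_e = 1 + 25/2.5 = 11.000.
Overall M = m_obj x M_eye = (-12.000)(11.000) = -132.00.
|M| = 132.00.

132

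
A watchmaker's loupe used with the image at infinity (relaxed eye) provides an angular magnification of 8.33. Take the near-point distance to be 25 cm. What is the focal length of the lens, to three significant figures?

For the image at infinity, M = D/f.
f = D/M = 25/8.33 = 3.001 cm.

3.00 cm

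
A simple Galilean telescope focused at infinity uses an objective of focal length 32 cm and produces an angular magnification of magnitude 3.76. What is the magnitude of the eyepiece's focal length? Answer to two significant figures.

8.5 cm

|M| = f_obj/|f_eye|, so |f_eye| = f_obj/|M| = 32/3.76 = 8.511 cm.
(The eyepiece is diverging, so its signed focal length is -8.511 cm.)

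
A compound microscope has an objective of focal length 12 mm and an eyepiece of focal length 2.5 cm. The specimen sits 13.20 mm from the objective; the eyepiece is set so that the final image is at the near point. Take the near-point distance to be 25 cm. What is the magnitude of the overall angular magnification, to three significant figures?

Convert to cm: f_obj = 12 mm = 1.2 cm; d_o = 13.20 mm = 1.32 cm.
Objective: 1/d_i = 1/f_obj - 1/d_o = 1/1.2 - 1/1.32 = 0.07576 cm^-1, so d_i = 13.200 cm.
m_obj = -d_i/d_o = -13.200/1.32 = -10.000.
Eyepiece angular magnification (image at near point): M_eye = 1 + D/f_e = 1 + 25/2.5 = 11.000.
Overall M = m_obj x M_eye = (-10.000)(11.000) = -110.00.
|M| = 110.00.

110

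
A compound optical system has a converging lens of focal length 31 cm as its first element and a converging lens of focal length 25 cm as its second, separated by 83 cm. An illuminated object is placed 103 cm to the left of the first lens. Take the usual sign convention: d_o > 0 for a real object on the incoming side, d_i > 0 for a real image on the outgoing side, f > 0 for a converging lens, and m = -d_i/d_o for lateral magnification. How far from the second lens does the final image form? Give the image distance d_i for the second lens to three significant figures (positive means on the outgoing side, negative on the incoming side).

Lens 1: 1/d_i1 = 1/f_1 - 1/d_o1 = 1/31 - 1/103 = 0.02255 cm^-1, so d_i1 = 44.347 cm.
That image sits 38.653 cm in front of the second lens, so d_o2 = 38.653 cm.
Lens 2: 1/d_i2 = 1/f_2 - 1/d_o2 = 1/25 - 1/(38.653) = 0.01413 cm^-1, so d_i2 = 70.778 cm.

70.8 cm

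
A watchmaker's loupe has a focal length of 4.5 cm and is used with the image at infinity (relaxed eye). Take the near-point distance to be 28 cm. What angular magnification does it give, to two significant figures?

6.2

M = D/f = 28/4.5 = 6.222.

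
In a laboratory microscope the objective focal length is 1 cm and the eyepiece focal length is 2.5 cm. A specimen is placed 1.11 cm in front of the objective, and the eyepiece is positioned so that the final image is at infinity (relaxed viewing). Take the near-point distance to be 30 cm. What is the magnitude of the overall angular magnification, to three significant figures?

Objective: 1/d_i = 1/f_obj - 1/d_o = 1/1 - 1/1.11 = 0.09910 cm^-1, so d_i = 10.091 cm.
m_obj = -d_i/d_o = -10.091/1.11 = -9.091.
Eyepiece angular magnification (image at infinity): M_eye = D/f_e = 30/2.5 = 12.000.
Overall M = m_obj x M_eye = (-9.091)(12.000) = -109.09.
|M| = 109.09.

109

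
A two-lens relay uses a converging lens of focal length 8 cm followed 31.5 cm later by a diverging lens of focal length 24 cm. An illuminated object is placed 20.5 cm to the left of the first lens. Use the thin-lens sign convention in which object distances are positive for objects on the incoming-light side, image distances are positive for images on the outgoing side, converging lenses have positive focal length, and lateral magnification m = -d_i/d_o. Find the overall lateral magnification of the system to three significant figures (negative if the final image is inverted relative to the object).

-0.362

Lens 1: 1/d_i1 = 1/f_1 - 1/d_o1 = 1/8 - 1/20.5 = 0.07622 cm^-1, so d_i1 = 13.120 cm.
m_1 = -(13.120)/20.5 = -0.6400.
That image sits 18.380 cm in front of the second lens, so d_o2 = 18.380 cm.
Lens 2: 1/d_i2 = 1/f_2 - 1/d_o2 = 1/(-24) - 1/(18.380) = -0.09607 cm^-1, so d_i2 = -10.409 cm.
m_2 = -(-10.409)/(18.380) = 0.5663.
Total m = m_1 x m_2 = (-0.6400)(0.5663) = -0.3624.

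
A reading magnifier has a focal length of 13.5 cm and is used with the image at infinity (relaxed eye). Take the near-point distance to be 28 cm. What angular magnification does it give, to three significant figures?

2.07

M = D/f = 28/13.5 = 2.074.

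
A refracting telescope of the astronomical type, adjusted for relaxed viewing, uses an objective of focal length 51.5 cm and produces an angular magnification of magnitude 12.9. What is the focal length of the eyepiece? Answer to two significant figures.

4.0 cm

|M| = f_obj/f_eye, so f_eye = f_obj/|M| = 51.5/12.9 = 3.992 cm.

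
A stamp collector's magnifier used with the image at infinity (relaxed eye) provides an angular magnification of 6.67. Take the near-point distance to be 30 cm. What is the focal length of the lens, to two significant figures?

For the image at infinity, M = D/f.
f = D/M = 30/6.67 = 4.498 cm.

4.5 cm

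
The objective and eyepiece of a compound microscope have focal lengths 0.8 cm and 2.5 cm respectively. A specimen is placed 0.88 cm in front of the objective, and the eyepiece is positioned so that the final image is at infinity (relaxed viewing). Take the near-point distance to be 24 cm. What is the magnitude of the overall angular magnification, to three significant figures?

96.0

Objective: 1/d_i = 1/f_obj - 1/d_o = 1/0.8 - 1/0.88 = 0.11364 cm^-1, so d_i = 8.800 cm.
m_obj = -d_i/d_o = -8.800/0.88 = -10.000.
Eyepiece angular magnification (image at infinity): M_eye = D/f_e = 24/2.5 = 9.600.
Overall M = m_obj x M_eye = (-10.000)(9.600) = -96.00.
|M| = 96.00.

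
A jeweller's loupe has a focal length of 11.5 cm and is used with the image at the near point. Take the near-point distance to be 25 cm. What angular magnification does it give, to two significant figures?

M = 1 + D/f = 1 + 25/11.5 = 3.174.

3.2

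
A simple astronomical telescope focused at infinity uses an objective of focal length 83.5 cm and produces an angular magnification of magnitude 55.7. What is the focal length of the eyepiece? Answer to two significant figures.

|M| = f_obj/f_eye, so f_eye = f_obj/|M| = 83.5/55.7 = 1.499 cm.

1.5 cm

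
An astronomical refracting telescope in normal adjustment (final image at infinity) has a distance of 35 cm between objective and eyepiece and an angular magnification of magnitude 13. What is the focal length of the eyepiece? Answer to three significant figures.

2.50 cm

In normal adjustment the tube length equals f_obj + f_eye and |M| = f_obj/f_eye.
So f_obj = 13 f_eye and 13 f_eye + f_eye = 35 cm, giving f_eye = 35/14 = 2.500 cm and f_obj = 32.500 cm.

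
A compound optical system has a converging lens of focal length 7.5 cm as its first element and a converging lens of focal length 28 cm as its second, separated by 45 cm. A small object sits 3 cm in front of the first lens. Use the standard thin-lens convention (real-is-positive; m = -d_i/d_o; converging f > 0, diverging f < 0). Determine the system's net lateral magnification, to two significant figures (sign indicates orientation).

Lens 1: 1/d_i1 = 1/f_1 - 1/d_o1 = 1/7.5 - 1/3 = -0.20000 cm^-1, so d_i1 = -5.000 cm.
m_1 = -(-5.000)/3 = 1.6667.
The intermediate image is virtual, 5.000 cm to the left of lens 1, so d_o2 = L - d_i1 = 45 - (-5.000) = 50.000 cm.
Lens 2: 1/d_i2 = 1/f_2 - 1/d_o2 = 1/28 - 1/(50.000) = 0.01571 cm^-1, so d_i2 = 63.636 cm.
m_2 = -(63.636)/(50.000) = -1.2727.
Overall magnification: m = m_1 m_2 = -2.1212.

-2.1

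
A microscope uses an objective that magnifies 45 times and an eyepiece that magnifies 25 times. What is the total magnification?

The overall magnification of a compound microscope is the product of the objective and eyepiece magnifications:
M = M_obj x M_eye = 45 x 25 = 1125.

1125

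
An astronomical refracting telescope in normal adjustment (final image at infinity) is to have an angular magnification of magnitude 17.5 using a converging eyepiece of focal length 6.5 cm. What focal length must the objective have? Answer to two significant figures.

|M| = f_obj/|f_eye|, so f_obj = |M| x |f_eye| = 17.5 x 6.5 = 113.750 cm.

110 cm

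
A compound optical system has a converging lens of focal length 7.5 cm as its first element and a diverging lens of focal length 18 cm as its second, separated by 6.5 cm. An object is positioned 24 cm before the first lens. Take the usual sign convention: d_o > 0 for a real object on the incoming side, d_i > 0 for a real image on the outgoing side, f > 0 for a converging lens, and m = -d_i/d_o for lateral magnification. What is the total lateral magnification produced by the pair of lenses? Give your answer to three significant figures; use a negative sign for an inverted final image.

First lens: d_i1 = 1/(1/7.5 - 1/24) = 10.909 cm.
m_1 = -(10.909)/24 = -0.4545.
This image would form 10.909 cm past lens 1, i.e. 4.409 cm beyond lens 2, so it is a virtual object for lens 2: d_o2 = 6.5 - 10.909 = -4.409 cm.
Second lens: d_i2 = 1/(1/(-18) - 1/(-4.409)) = 5.839 cm.
m_2 = -(5.839)/(-4.409) = 1.3244.
The system's lateral magnification is m_1 m_2 = (-0.4545)(1.3244) = -0.6020.

-0.602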